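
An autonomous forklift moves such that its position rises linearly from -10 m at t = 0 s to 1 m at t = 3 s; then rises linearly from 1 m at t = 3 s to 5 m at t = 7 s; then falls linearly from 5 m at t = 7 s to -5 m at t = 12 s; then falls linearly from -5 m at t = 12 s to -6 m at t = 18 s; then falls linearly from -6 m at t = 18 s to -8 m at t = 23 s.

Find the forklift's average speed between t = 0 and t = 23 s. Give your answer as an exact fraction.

28/23 m/s

Average speed = (total path length)/(elapsed time); on a piecewise-linear x-t graph the path length is Σ|Δx|.
0–3 s: |Δx| = |1 − -10| = 11 m
3–7 s: |Δx| = |5 − 1| = 4 m
7–12 s: |Δx| = |-5 − 5| = 10 m
12–18 s: |Δx| = |-6 − -5| = 1 m
18–23 s: |Δx| = |-8 − -6| = 2 m
Total path = 28 m; average speed = 28/23 = 28/23 m/s.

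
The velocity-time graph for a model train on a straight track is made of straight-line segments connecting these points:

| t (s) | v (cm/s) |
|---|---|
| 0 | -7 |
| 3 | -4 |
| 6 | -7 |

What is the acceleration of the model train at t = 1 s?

1 cm/s²

Acceleration is the slope of the v-t graph on 0–3 s: (-4 − -7)/(3 − 0) = 1 cm/s².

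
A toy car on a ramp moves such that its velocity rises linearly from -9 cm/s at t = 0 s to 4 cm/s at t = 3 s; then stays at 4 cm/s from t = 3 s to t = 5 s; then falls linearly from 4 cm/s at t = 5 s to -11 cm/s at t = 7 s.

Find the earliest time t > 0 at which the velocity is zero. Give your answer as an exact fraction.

v changes sign on 0–3 s (from -9 to 4); the graph is linear there, so v = 0 at t = 0 + (9)·(3 − 0)/(4 − -9) = 27/13 s.

t = 27/13 s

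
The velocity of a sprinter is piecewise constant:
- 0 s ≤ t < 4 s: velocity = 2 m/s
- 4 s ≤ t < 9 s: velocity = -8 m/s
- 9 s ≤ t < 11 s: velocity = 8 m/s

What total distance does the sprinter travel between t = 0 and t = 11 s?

64 m

Total distance travelled is ∫|v| dt — sum the magnitudes of each area piece.
0–4 s: |2| × 4 = 8 m
4–9 s: |-8| × 5 = 40 m
9–11 s: |8| × 2 = 16 m
Total distance = 64 m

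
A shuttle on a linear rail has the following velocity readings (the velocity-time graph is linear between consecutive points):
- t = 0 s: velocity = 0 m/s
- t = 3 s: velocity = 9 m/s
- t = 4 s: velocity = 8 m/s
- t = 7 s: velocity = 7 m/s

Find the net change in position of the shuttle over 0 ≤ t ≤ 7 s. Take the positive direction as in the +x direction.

44.5 m

Displacement is the signed area under the v-t curve.
0–3 s: ½(0 + 9)(3) = 13.5 m
3–4 s: ½(9 + 8)(1) = 8.5 m
4–7 s: ½(8 + 7)(3) = 22.5 m
Net displacement = 44.5 m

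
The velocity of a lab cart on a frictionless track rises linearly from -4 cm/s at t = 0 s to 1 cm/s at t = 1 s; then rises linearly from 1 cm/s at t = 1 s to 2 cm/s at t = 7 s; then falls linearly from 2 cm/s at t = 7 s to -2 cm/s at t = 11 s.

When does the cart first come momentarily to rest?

v changes sign on 0–1 s (from -4 to 1); the graph is linear there, so v = 0 at t = 0 + (4)·(1 − 0)/(1 − -4) = 0.8 s.

t = 0.8 s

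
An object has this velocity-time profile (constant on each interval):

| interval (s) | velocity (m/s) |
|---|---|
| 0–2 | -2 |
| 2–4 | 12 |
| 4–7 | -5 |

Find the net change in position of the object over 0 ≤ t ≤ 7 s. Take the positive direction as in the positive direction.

Displacement is the signed area under the v-t curve.
0–2 s: -2 × 2 = -4 m
2–4 s: 12 × 2 = 24 m
4–7 s: -5 × 3 = -15 m
Net displacement = 5 m

5 m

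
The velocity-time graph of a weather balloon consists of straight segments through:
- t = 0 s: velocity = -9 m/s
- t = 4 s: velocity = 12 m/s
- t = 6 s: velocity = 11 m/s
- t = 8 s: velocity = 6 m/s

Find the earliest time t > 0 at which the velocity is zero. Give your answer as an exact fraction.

t = 12/7 s

v changes sign on 0–4 s (from -9 to 12); the graph is linear there, so v = 0 at t = 0 + (9)·(4 − 0)/(12 − -9) = 12/7 s.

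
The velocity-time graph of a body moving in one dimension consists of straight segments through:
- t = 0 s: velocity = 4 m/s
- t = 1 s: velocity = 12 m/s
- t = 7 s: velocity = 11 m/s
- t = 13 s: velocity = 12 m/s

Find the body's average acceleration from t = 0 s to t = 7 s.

Average acceleration = Δv/Δt = (11 − 4)/(7 − 0) = 1 m/s².

1 m/s²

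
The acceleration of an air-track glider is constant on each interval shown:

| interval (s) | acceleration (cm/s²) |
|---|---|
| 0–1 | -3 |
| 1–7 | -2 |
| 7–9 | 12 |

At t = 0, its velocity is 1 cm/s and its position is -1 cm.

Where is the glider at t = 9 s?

-53.5 cm

On each constant-a segment, Δv = aΔt and Δx = v₀Δt + ½aΔt²; chain segment to segment.
0–1 s: v starts 1 cm/s; Δx = 1·1 + ½·-3·1² = -0.5 cm; v ends -2 cm/s.
1–7 s: v starts -2 cm/s; Δx = -2·6 + ½·-2·6² = -48 cm; v ends -14 cm/s.
7–9 s: v starts -14 cm/s; Δx = -14·2 + ½·12·2² = -4 cm; v ends 10 cm/s.
x(9) = -1 + Σ Δx = -53.5 cm.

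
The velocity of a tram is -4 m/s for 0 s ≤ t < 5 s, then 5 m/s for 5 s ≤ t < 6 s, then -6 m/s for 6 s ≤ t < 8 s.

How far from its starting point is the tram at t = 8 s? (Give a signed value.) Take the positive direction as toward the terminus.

-27 m

Net displacement equals the area under the velocity-time graph (areas below the axis count negative).
0–5 s: -4 × 5 = -20 m
5–6 s: 5 × 1 = 5 m
6–8 s: -6 × 2 = -12 m
Net displacement = -27 m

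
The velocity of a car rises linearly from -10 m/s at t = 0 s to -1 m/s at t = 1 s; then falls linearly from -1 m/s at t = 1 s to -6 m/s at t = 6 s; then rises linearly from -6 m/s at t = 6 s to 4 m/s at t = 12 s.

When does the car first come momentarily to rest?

t = 9.6 s

v changes sign on 6–12 s (from -6 to 4); the graph is linear there, so v = 0 at t = 6 + (6)·(12 − 6)/(4 − -6) = 9.6 s.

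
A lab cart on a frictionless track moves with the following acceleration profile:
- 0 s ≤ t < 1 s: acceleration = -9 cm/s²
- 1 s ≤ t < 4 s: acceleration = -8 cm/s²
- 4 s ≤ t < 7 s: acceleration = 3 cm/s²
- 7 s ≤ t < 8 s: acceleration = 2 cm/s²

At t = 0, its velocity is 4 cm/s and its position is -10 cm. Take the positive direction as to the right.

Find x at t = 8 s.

On each constant-a segment, Δv = aΔt and Δx = v₀Δt + ½aΔt²; chain segment to segment.
0–1 s: v starts 4 cm/s; Δx = 4·1 + ½·-9·1² = -0.5 cm; v ends -5 cm/s.
1–4 s: v starts -5 cm/s; Δx = -5·3 + ½·-8·3² = -51 cm; v ends -29 cm/s.
4–7 s: v starts -29 cm/s; Δx = -29·3 + ½·3·3² = -73.5 cm; v ends -20 cm/s.
7–8 s: v starts -20 cm/s; Δx = -20·1 + ½·2·1² = -19 cm; v ends -18 cm/s.
x(8) = -10 + Σ Δx = -154 cm.

-154 cm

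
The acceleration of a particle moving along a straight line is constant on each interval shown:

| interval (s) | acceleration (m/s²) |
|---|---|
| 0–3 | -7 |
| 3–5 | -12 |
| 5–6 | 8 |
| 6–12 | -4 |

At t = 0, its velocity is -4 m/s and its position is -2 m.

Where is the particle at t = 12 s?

On each constant-a segment, Δv = aΔt and Δx = v₀Δt + ½aΔt²; chain segment to segment.
0–3 s: v starts -4 m/s; Δx = -4·3 + ½·-7·3² = -43.5 m; v ends -25 m/s.
3–5 s: v starts -25 m/s; Δx = -25·2 + ½·-12·2² = -74 m; v ends -49 m/s.
5–6 s: v starts -49 m/s; Δx = -49·1 + ½·8·1² = -45 m; v ends -41 m/s.
6–12 s: v starts -41 m/s; Δx = -41·6 + ½·-4·6² = -318 m; v ends -65 m/s.
x(12) = -2 + Σ Δx = -482.5 m.

-482.5 m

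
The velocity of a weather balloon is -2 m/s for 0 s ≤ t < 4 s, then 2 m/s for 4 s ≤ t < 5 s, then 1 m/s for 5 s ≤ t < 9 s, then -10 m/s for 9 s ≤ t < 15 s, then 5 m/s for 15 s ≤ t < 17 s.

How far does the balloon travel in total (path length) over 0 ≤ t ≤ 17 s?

84 m

Total distance travelled is ∫|v| dt — sum the magnitudes of each area piece.
0–4 s: |-2| × 4 = 8 m
4–5 s: |2| × 1 = 2 m
5–9 s: |1| × 4 = 4 m
9–15 s: |-10| × 6 = 60 m
15–17 s: |5| × 2 = 10 m
Total distance = 84 m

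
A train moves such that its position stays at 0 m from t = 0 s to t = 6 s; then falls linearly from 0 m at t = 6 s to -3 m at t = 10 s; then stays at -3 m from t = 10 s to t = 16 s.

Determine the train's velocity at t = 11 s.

Velocity is the slope of the x-t graph on 10–16 s: (-3 − -3)/(16 − 10) = 0 m/s.

0 m/s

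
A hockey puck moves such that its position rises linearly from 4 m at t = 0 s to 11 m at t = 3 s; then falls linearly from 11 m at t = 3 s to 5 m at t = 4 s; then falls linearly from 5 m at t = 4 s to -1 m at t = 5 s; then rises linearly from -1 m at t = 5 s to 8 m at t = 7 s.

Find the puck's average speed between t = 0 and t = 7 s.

Average speed = (total path length)/(elapsed time); on a piecewise-linear x-t graph the path length is Σ|Δx|.
0–3 s: |Δx| = |11 − 4| = 7 m
3–4 s: |Δx| = |5 − 11| = 6 m
4–5 s: |Δx| = |-1 − 5| = 6 m
5–7 s: |Δx| = |8 − -1| = 9 m
Total path = 28 m; average speed = 28/7 = 4 m/s.

4 m/s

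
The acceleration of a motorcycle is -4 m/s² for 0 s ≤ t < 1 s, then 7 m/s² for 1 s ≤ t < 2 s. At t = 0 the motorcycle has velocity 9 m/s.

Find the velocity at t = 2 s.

12 m/s

Δv equals the area under the a-t graph; then v = v₀ + Δv.
0–1 s: -4 × 1 = -4 m/s
1–2 s: 7 × 1 = 7 m/s
Δv = 3 m/s, so v(2) = 9 + (3) = 12 m/s.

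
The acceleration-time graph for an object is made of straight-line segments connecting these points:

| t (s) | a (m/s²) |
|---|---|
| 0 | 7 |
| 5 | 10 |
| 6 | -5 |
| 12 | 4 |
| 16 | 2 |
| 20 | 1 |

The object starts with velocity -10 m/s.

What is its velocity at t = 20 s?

50 m/s

Δv equals the area under the a-t graph; then v = v₀ + Δv.
0–5 s: ½(7 + 10)(5) = 42.5 m/s
5–6 s: ½(10 + -5)(1) = 2.5 m/s
6–12 s: ½(-5 + 4)(6) = -3 m/s
12–16 s: ½(4 + 2)(4) = 12 m/s
16–20 s: ½(2 + 1)(4) = 6 m/s
Δv = 60 m/s, so v(20) = -10 + (60) = 50 m/s.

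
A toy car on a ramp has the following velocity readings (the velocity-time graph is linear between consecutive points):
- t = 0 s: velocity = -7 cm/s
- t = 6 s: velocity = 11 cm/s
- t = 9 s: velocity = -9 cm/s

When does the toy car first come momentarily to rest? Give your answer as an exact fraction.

v changes sign on 0–6 s (from -7 to 11); the graph is linear there, so v = 0 at t = 0 + (7)·(6 − 0)/(11 − -7) = 7/3 s.

t = 7/3 s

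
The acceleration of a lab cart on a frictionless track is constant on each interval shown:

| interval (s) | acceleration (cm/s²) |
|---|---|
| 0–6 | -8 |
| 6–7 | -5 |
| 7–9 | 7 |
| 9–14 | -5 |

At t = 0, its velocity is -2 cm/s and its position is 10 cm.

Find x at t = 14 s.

-562 cm

On each constant-a segment, Δv = aΔt and Δx = v₀Δt + ½aΔt²; chain segment to segment.
0–6 s: v starts -2 cm/s; Δx = -2·6 + ½·-8·6² = -156 cm; v ends -50 cm/s.
6–7 s: v starts -50 cm/s; Δx = -50·1 + ½·-5·1² = -52.5 cm; v ends -55 cm/s.
7–9 s: v starts -55 cm/s; Δx = -55·2 + ½·7·2² = -96 cm; v ends -41 cm/s.
9–14 s: v starts -41 cm/s; Δx = -41·5 + ½·-5·5² = -267.5 cm; v ends -66 cm/s.
x(14) = 10 + Σ Δx = -562 cm.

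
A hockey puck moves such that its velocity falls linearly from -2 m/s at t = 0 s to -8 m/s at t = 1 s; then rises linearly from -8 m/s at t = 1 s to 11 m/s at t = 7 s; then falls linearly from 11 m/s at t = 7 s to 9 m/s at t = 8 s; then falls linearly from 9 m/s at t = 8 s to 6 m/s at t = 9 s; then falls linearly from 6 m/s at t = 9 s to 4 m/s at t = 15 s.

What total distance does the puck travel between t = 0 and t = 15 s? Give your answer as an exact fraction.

Distance (not displacement) is the total path length: add the absolute areas under v-t.
0–1 s: |½(-2 + -8)(1)| = 5 m
1–7 s: v = 0 at t = 67/19 s; triangle areas 192/19 + 363/19 = 555/19 m
7–8 s: |½(11 + 9)(1)| = 10 m
8–9 s: |½(9 + 6)(1)| = 7.5 m
9–15 s: |½(6 + 4)(6)| = 30 m
Total distance = 3105/38 m

3105/38 m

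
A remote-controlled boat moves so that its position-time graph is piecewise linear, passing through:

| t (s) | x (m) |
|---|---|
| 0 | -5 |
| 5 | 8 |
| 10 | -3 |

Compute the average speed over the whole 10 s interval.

2.4 m/s

Average speed = (total path length)/(elapsed time); on a piecewise-linear x-t graph the path length is Σ|Δx|.
0–5 s: |Δx| = |8 − -5| = 13 m
5–10 s: |Δx| = |-3 − 8| = 11 m
Total path = 24 m; average speed = 24/10 = 2.4 m/s.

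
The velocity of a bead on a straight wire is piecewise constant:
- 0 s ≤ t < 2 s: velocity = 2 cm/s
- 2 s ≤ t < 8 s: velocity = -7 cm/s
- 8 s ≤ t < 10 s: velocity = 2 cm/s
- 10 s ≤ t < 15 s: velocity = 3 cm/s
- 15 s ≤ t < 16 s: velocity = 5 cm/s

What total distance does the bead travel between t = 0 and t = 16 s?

70 cm

Total distance travelled is ∫|v| dt — sum the magnitudes of each area piece.
0–2 s: |2| × 2 = 4 cm
2–8 s: |-7| × 6 = 42 cm
8–10 s: |2| × 2 = 4 cm
10–15 s: |3| × 5 = 15 cm
15–16 s: |5| × 1 = 5 cm
Total distance = 70 cm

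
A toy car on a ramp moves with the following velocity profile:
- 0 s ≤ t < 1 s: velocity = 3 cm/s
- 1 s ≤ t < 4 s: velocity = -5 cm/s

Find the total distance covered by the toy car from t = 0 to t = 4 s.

Total distance travelled is ∫|v| dt — sum the magnitudes of each area piece.
0–1 s: |3| × 1 = 3 cm
1–4 s: |-5| × 3 = 15 cm
Total distance = 18 cm

18 cm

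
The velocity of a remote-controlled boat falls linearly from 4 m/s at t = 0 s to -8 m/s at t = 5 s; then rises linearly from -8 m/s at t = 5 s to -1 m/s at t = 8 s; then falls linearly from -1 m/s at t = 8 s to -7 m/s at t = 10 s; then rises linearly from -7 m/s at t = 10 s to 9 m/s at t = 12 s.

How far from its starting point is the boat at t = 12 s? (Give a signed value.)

Net displacement equals the area under the velocity-time graph (areas below the axis count negative).
0–5 s: ½(4 + -8)(5) = -10 m
5–8 s: ½(-8 + -1)(3) = -13.5 m
8–10 s: ½(-1 + -7)(2) = -8 m
10–12 s: ½(-7 + 9)(2) = 2 m
Net displacement = -29.5 m

-29.5 m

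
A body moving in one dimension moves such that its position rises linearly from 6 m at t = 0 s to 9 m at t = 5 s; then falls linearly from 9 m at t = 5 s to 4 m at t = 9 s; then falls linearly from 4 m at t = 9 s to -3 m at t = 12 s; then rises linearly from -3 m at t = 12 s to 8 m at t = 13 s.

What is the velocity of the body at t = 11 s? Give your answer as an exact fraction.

-7/3 m/s

Velocity is the slope of the x-t graph on 9–12 s: (-3 − 4)/(12 − 9) = -7/3 m/s.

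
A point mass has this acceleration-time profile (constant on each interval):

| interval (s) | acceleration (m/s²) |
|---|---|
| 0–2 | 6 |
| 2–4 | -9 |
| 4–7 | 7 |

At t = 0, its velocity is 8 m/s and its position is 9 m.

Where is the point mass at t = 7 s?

96.5 m

On each constant-a segment, Δv = aΔt and Δx = v₀Δt + ½aΔt²; chain segment to segment.
0–2 s: v starts 8 m/s; Δx = 8·2 + ½·6·2² = 28 m; v ends 20 m/s.
2–4 s: v starts 20 m/s; Δx = 20·2 + ½·-9·2² = 22 m; v ends 2 m/s.
4–7 s: v starts 2 m/s; Δx = 2·3 + ½·7·3² = 37.5 m; v ends 23 m/s.
x(7) = 9 + Σ Δx = 96.5 m.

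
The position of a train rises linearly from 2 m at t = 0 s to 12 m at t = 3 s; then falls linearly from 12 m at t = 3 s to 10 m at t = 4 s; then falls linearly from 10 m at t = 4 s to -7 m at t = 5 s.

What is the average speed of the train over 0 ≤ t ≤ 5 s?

5.8 m/s

Average speed = (total path length)/(elapsed time); on a piecewise-linear x-t graph the path length is Σ|Δx|.
0–3 s: |Δx| = |12 − 2| = 10 m
3–4 s: |Δx| = |10 − 12| = 2 m
4–5 s: |Δx| = |-7 − 10| = 17 m
Total path = 29 m; average speed = 29/5 = 5.8 m/s.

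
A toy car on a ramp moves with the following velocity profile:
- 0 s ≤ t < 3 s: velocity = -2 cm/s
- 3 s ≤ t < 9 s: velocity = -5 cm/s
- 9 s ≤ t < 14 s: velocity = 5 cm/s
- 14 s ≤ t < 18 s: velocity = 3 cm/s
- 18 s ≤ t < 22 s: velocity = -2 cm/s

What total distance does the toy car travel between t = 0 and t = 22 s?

Distance (not displacement) is the total path length: add the absolute areas under v-t.
0–3 s: |-2| × 3 = 6 cm
3–9 s: |-5| × 6 = 30 cm
9–14 s: |5| × 5 = 25 cm
14–18 s: |3| × 4 = 12 cm
18–22 s: |-2| × 4 = 8 cm
Total distance = 81 cm

81 cm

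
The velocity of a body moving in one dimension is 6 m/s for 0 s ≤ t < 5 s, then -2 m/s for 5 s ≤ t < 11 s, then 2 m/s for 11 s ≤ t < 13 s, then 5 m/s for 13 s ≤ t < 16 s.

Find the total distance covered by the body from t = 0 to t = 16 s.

Distance (not displacement) is the total path length: add the absolute areas under v-t.
0–5 s: |6| × 5 = 30 m
5–11 s: |-2| × 6 = 12 m
11–13 s: |2| × 2 = 4 m
13–16 s: |5| × 3 = 15 m
Total distance = 61 m

61 m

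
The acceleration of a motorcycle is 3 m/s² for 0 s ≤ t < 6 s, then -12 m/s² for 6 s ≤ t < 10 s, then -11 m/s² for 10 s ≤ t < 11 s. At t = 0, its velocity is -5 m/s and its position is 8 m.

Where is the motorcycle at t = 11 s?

On each constant-a segment, Δv = aΔt and Δx = v₀Δt + ½aΔt²; chain segment to segment.
0–6 s: v starts -5 m/s; Δx = -5·6 + ½·3·6² = 24 m; v ends 13 m/s.
6–10 s: v starts 13 m/s; Δx = 13·4 + ½·-12·4² = -44 m; v ends -35 m/s.
10–11 s: v starts -35 m/s; Δx = -35·1 + ½·-11·1² = -40.5 m; v ends -46 m/s.
x(11) = 8 + Σ Δx = -52.5 m.

-52.5 m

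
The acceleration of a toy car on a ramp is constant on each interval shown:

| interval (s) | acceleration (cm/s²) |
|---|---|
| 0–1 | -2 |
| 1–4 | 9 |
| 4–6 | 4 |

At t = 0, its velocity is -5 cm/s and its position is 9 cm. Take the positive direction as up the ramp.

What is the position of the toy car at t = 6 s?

On each constant-a segment, Δv = aΔt and Δx = v₀Δt + ½aΔt²; chain segment to segment.
0–1 s: v starts -5 cm/s; Δx = -5·1 + ½·-2·1² = -6 cm; v ends -7 cm/s.
1–4 s: v starts -7 cm/s; Δx = -7·3 + ½·9·3² = 19.5 cm; v ends 20 cm/s.
4–6 s: v starts 20 cm/s; Δx = 20·2 + ½·4·2² = 48 cm; v ends 28 cm/s.
x(6) = 9 + Σ Δx = 70.5 cm.

70.5 cm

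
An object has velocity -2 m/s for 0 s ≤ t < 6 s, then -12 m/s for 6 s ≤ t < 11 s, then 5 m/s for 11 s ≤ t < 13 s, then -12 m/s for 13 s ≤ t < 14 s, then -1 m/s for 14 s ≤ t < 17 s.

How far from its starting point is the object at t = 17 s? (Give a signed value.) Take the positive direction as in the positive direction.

Net displacement equals the area under the velocity-time graph (areas below the axis count negative).
0–6 s: -2 × 6 = -12 m
6–11 s: -12 × 5 = -60 m
11–13 s: 5 × 2 = 10 m
13–14 s: -12 × 1 = -12 m
14–17 s: -1 × 3 = -3 m
Net displacement = -77 m

-77 m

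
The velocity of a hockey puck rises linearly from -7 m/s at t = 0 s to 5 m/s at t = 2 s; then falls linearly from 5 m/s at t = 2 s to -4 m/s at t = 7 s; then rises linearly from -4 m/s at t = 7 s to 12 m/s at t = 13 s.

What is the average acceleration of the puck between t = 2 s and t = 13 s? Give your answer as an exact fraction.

7/11 m/s²

Average acceleration = Δv/Δt = (12 − 5)/(13 − 2) = 7/11 m/s².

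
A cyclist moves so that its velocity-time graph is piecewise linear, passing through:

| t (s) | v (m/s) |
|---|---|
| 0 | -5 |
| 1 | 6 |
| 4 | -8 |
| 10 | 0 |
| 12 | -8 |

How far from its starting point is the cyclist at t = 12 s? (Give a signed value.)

Net displacement equals the area under the velocity-time graph (areas below the axis count negative).
0–1 s: ½(-5 + 6)(1) = 0.5 m
1–4 s: ½(6 + -8)(3) = -3 m
4–10 s: ½(-8 + 0)(6) = -24 m
10–12 s: ½(0 + -8)(2) = -8 m
Net displacement = -34.5 m

-34.5 m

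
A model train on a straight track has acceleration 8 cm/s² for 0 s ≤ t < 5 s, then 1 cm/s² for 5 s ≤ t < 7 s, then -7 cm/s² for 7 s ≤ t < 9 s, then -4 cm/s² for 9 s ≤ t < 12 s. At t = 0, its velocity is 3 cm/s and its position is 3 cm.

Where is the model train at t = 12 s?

On each constant-a segment, Δv = aΔt and Δx = v₀Δt + ½aΔt²; chain segment to segment.
0–5 s: v starts 3 cm/s; Δx = 3·5 + ½·8·5² = 115 cm; v ends 43 cm/s.
5–7 s: v starts 43 cm/s; Δx = 43·2 + ½·1·2² = 88 cm; v ends 45 cm/s.
7–9 s: v starts 45 cm/s; Δx = 45·2 + ½·-7·2² = 76 cm; v ends 31 cm/s.
9–12 s: v starts 31 cm/s; Δx = 31·3 + ½·-4·3² = 75 cm; v ends 19 cm/s.
x(12) = 3 + Σ Δx = 357 cm.

357 cm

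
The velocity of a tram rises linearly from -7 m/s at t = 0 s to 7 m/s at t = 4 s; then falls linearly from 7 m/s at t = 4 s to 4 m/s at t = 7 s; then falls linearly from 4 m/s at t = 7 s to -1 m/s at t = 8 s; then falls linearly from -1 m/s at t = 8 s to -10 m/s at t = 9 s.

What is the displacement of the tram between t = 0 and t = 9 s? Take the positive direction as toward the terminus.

12.5 m

Displacement is the signed area under the v-t curve.
0–4 s: ½(-7 + 7)(4) = 0 m
4–7 s: ½(7 + 4)(3) = 16.5 m
7–8 s: ½(4 + -1)(1) = 1.5 m
8–9 s: ½(-1 + -10)(1) = -5.5 m
Net displacement = 12.5 m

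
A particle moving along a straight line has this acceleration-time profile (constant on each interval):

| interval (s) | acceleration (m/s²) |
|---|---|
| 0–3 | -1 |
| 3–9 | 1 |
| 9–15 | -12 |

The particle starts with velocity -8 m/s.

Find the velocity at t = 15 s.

-77 m/s

Δv equals the area under the a-t graph; then v = v₀ + Δv.
0–3 s: -1 × 3 = -3 m/s
3–9 s: 1 × 6 = 6 m/s
9–15 s: -12 × 6 = -72 m/s
Δv = -69 m/s, so v(15) = -8 + (-69) = -77 m/s.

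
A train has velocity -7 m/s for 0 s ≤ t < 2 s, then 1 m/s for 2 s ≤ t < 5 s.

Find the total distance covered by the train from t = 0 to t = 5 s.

17 m

Total distance travelled is ∫|v| dt — sum the magnitudes of each area piece.
0–2 s: |-7| × 2 = 14 m
2–5 s: |1| × 3 = 3 m
Total distance = 17 m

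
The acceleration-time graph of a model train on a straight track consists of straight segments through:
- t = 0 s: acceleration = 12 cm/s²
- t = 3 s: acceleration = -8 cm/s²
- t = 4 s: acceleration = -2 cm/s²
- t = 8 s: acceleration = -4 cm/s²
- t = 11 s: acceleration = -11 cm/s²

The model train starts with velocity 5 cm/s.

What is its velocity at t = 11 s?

Δv equals the area under the a-t graph; then v = v₀ + Δv.
0–3 s: ½(12 + -8)(3) = 6 cm/s
3–4 s: ½(-8 + -2)(1) = -5 cm/s
4–8 s: ½(-2 + -4)(4) = -12 cm/s
8–11 s: ½(-4 + -11)(3) = -22.5 cm/s
Δv = -33.5 cm/s, so v(11) = 5 + (-33.5) = -28.5 cm/s.

-28.5 cm/s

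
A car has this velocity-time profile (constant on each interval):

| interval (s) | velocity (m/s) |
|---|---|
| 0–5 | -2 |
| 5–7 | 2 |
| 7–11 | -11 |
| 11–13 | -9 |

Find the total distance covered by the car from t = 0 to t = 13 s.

76 m

Total distance travelled is ∫|v| dt — sum the magnitudes of each area piece.
0–5 s: |-2| × 5 = 10 m
5–7 s: |2| × 2 = 4 m
7–11 s: |-11| × 4 = 44 m
11–13 s: |-9| × 2 = 18 m
Total distance = 76 m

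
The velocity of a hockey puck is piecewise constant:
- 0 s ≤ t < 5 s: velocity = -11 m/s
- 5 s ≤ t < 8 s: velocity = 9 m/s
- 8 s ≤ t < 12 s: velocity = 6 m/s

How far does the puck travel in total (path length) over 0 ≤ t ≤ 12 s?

Total distance travelled is ∫|v| dt — sum the magnitudes of each area piece.
0–5 s: |-11| × 5 = 55 m
5–8 s: |9| × 3 = 27 m
8–12 s: |6| × 4 = 24 m
Total distance = 106 m

106 m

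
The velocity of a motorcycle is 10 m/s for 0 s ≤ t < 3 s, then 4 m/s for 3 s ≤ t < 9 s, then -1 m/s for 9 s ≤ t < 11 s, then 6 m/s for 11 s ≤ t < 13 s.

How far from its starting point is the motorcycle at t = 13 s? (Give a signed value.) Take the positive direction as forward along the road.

64 m

Displacement is the signed area under the v-t curve.
0–3 s: 10 × 3 = 30 m
3–9 s: 4 × 6 = 24 m
9–11 s: -1 × 2 = -2 m
11–13 s: 6 × 2 = 12 m
Net displacement = 64 m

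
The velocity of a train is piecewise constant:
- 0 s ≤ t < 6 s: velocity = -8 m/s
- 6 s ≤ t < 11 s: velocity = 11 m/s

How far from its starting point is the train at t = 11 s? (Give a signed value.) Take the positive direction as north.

7 m

Net displacement equals the area under the velocity-time graph (areas below the axis count negative).
0–6 s: -8 × 6 = -48 m
6–11 s: 11 × 5 = 55 m
Net displacement = 7 m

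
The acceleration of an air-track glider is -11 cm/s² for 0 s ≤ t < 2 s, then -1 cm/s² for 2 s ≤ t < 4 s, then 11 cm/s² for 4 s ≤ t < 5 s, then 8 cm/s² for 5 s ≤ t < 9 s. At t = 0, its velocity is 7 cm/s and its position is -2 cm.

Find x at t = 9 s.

On each constant-a segment, Δv = aΔt and Δx = v₀Δt + ½aΔt²; chain segment to segment.
0–2 s: v starts 7 cm/s; Δx = 7·2 + ½·-11·2² = -8 cm; v ends -15 cm/s.
2–4 s: v starts -15 cm/s; Δx = -15·2 + ½·-1·2² = -32 cm; v ends -17 cm/s.
4–5 s: v starts -17 cm/s; Δx = -17·1 + ½·11·1² = -11.5 cm; v ends -6 cm/s.
5–9 s: v starts -6 cm/s; Δx = -6·4 + ½·8·4² = 40 cm; v ends 26 cm/s.
x(9) = -2 + Σ Δx = -13.5 cm.

-13.5 cm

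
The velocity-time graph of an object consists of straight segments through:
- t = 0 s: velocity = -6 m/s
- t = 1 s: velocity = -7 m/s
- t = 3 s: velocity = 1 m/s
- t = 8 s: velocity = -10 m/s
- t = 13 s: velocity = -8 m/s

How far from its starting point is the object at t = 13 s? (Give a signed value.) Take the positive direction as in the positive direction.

Displacement is the signed area under the v-t curve.
0–1 s: ½(-6 + -7)(1) = -6.5 m
1–3 s: ½(-7 + 1)(2) = -6 m
3–8 s: ½(1 + -10)(5) = -22.5 m
8–13 s: ½(-10 + -8)(5) = -45 m
Net displacement = -80 m

-80 m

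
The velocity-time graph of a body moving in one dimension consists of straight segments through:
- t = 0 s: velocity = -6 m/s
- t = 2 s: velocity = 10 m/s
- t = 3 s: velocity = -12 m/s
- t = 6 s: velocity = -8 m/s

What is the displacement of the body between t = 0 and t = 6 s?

Displacement is the signed area under the v-t curve.
0–2 s: ½(-6 + 10)(2) = 4 m
2–3 s: ½(10 + -12)(1) = -1 m
3–6 s: ½(-12 + -8)(3) = -30 m
Net displacement = -27 m

-27 m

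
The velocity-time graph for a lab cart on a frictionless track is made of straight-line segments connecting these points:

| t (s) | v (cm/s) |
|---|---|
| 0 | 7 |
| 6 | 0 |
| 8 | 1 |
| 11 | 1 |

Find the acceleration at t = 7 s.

0.5 cm/s²

Acceleration is the slope of the v-t graph on 6–8 s: (1 − 0)/(8 − 6) = 0.5 cm/s².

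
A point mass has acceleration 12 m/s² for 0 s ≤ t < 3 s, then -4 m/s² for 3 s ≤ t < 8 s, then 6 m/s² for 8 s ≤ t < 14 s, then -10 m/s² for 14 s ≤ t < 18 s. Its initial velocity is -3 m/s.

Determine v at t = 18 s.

9 m/s

Δv equals the area under the a-t graph; then v = v₀ + Δv.
0–3 s: 12 × 3 = 36 m/s
3–8 s: -4 × 5 = -20 m/s
8–14 s: 6 × 6 = 36 m/s
14–18 s: -10 × 4 = -40 m/s
Δv = 12 m/s, so v(18) = -3 + (12) = 9 m/s.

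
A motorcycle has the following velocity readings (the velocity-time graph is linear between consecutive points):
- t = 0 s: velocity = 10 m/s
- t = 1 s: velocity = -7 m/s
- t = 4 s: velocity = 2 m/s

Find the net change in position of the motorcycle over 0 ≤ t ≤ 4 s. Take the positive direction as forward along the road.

Displacement is the signed area under the v-t curve.
0–1 s: ½(10 + -7)(1) = 1.5 m
1–4 s: ½(-7 + 2)(3) = -7.5 m
Net displacement = -6 m

-6 m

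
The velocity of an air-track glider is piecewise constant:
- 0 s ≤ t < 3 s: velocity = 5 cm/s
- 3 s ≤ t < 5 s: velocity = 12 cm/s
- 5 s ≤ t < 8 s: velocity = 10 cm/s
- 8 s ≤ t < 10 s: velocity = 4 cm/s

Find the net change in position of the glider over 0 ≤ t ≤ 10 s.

77 cm

Displacement is the signed area under the v-t curve.
0–3 s: 5 × 3 = 15 cm
3–5 s: 12 × 2 = 24 cm
5–8 s: 10 × 3 = 30 cm
8–10 s: 4 × 2 = 8 cm
Net displacement = 77 cm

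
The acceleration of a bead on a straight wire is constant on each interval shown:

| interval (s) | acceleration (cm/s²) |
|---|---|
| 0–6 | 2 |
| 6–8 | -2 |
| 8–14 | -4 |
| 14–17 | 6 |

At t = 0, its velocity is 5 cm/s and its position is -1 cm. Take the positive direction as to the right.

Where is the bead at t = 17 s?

95 cm

On each constant-a segment, Δv = aΔt and Δx = v₀Δt + ½aΔt²; chain segment to segment.
0–6 s: v starts 5 cm/s; Δx = 5·6 + ½·2·6² = 66 cm; v ends 17 cm/s.
6–8 s: v starts 17 cm/s; Δx = 17·2 + ½·-2·2² = 30 cm; v ends 13 cm/s.
8–14 s: v starts 13 cm/s; Δx = 13·6 + ½·-4·6² = 6 cm; v ends -11 cm/s.
14–17 s: v starts -11 cm/s; Δx = -11·3 + ½·6·3² = -6 cm; v ends 7 cm/s.
x(17) = -1 + Σ Δx = 95 cm.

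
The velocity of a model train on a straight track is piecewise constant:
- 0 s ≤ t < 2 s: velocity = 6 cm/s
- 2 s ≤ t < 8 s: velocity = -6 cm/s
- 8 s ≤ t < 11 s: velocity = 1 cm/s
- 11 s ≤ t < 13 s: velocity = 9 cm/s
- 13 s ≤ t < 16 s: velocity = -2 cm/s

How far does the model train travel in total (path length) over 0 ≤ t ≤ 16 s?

Distance (not displacement) is the total path length: add the absolute areas under v-t.
0–2 s: |6| × 2 = 12 cm
2–8 s: |-6| × 6 = 36 cm
8–11 s: |1| × 3 = 3 cm
11–13 s: |9| × 2 = 18 cm
13–16 s: |-2| × 3 = 6 cm
Total distance = 75 cm

75 cm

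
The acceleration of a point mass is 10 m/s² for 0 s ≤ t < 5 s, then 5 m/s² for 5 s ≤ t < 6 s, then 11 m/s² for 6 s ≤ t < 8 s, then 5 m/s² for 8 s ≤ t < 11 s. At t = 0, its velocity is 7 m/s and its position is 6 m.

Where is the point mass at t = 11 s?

On each constant-a segment, Δv = aΔt and Δx = v₀Δt + ½aΔt²; chain segment to segment.
0–5 s: v starts 7 m/s; Δx = 7·5 + ½·10·5² = 160 m; v ends 57 m/s.
5–6 s: v starts 57 m/s; Δx = 57·1 + ½·5·1² = 59.5 m; v ends 62 m/s.
6–8 s: v starts 62 m/s; Δx = 62·2 + ½·11·2² = 146 m; v ends 84 m/s.
8–11 s: v starts 84 m/s; Δx = 84·3 + ½·5·3² = 274.5 m; v ends 99 m/s.
x(11) = 6 + Σ Δx = 646 m.

646 m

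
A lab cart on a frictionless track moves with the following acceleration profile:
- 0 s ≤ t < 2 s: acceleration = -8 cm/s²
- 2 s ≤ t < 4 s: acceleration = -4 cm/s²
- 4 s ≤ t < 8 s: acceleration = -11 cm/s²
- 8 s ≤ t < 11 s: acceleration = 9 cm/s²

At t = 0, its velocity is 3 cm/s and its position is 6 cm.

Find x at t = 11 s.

On each constant-a segment, Δv = aΔt and Δx = v₀Δt + ½aΔt²; chain segment to segment.
0–2 s: v starts 3 cm/s; Δx = 3·2 + ½·-8·2² = -10 cm; v ends -13 cm/s.
2–4 s: v starts -13 cm/s; Δx = -13·2 + ½·-4·2² = -34 cm; v ends -21 cm/s.
4–8 s: v starts -21 cm/s; Δx = -21·4 + ½·-11·4² = -172 cm; v ends -65 cm/s.
8–11 s: v starts -65 cm/s; Δx = -65·3 + ½·9·3² = -154.5 cm; v ends -38 cm/s.
x(11) = 6 + Σ Δx = -364.5 cm.

-364.5 cm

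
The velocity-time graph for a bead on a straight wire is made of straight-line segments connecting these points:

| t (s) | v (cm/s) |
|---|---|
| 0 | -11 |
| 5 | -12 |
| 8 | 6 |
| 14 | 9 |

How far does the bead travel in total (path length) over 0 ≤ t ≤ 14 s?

Distance (not displacement) is the total path length: add the absolute areas under v-t.
0–5 s: |½(-11 + -12)(5)| = 57.5 cm
5–8 s: v = 0 at t = 7 s; triangle areas 12 + 3 = 15 cm
8–14 s: |½(6 + 9)(6)| = 45 cm
Total distance = 117.5 cm

117.5 cm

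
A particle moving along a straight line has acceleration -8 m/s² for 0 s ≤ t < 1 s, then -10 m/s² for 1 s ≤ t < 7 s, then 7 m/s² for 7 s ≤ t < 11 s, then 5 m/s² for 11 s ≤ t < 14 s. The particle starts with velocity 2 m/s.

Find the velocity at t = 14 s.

Δv equals the area under the a-t graph; then v = v₀ + Δv.
0–1 s: -8 × 1 = -8 m/s
1–7 s: -10 × 6 = -60 m/s
7–11 s: 7 × 4 = 28 m/s
11–14 s: 5 × 3 = 15 m/s
Δv = -25 m/s, so v(14) = 2 + (-25) = -23 m/s.

-23 m/s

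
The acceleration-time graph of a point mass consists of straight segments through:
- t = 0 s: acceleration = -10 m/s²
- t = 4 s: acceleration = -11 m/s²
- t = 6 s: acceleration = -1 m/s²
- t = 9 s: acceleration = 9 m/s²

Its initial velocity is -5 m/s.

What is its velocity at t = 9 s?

-47 m/s

Δv equals the area under the a-t graph; then v = v₀ + Δv.
0–4 s: ½(-10 + -11)(4) = -42 m/s
4–6 s: ½(-11 + -1)(2) = -12 m/s
6–9 s: ½(-1 + 9)(3) = 12 m/s
Δv = -42 m/s, so v(9) = -5 + (-42) = -47 m/s.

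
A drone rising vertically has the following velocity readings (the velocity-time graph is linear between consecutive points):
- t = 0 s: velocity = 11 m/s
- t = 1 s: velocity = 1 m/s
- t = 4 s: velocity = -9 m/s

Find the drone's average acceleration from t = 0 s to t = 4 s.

-5 m/s²

Average acceleration = Δv/Δt = (-9 − 11)/(4 − 0) = -5 m/s².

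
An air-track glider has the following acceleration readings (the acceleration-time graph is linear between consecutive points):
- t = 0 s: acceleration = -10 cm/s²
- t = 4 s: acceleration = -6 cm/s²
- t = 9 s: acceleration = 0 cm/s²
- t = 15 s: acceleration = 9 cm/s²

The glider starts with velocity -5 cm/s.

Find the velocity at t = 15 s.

-25 cm/s

Δv equals the area under the a-t graph; then v = v₀ + Δv.
0–4 s: ½(-10 + -6)(4) = -32 cm/s
4–9 s: ½(-6 + 0)(5) = -15 cm/s
9–15 s: ½(0 + 9)(6) = 27 cm/s
Δv = -20 cm/s, so v(15) = -5 + (-20) = -25 cm/s.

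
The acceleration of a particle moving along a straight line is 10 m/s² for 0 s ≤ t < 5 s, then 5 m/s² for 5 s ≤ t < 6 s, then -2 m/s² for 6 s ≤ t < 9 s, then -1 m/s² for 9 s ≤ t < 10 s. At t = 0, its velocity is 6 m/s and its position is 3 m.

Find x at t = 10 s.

445 m

On each constant-a segment, Δv = aΔt and Δx = v₀Δt + ½aΔt²; chain segment to segment.
0–5 s: v starts 6 m/s; Δx = 6·5 + ½·10·5² = 155 m; v ends 56 m/s.
5–6 s: v starts 56 m/s; Δx = 56·1 + ½·5·1² = 58.5 m; v ends 61 m/s.
6–9 s: v starts 61 m/s; Δx = 61·3 + ½·-2·3² = 174 m; v ends 55 m/s.
9–10 s: v starts 55 m/s; Δx = 55·1 + ½·-1·1² = 54.5 m; v ends 54 m/s.
x(10) = 3 + Σ Δx = 445 m.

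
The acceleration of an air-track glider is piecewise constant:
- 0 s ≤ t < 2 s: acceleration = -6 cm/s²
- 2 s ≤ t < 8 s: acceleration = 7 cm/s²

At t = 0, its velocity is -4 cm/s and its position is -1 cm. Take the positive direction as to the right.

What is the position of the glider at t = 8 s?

9 cm

On each constant-a segment, Δv = aΔt and Δx = v₀Δt + ½aΔt²; chain segment to segment.
0–2 s: v starts -4 cm/s; Δx = -4·2 + ½·-6·2² = -20 cm; v ends -16 cm/s.
2–8 s: v starts -16 cm/s; Δx = -16·6 + ½·7·6² = 30 cm; v ends 26 cm/s.
x(8) = -1 + Σ Δx = 9 cm.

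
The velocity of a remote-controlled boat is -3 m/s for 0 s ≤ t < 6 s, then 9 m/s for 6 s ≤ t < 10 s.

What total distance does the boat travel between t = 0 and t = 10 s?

54 m

Total distance travelled is ∫|v| dt — sum the magnitudes of each area piece.
0–6 s: |-3| × 6 = 18 m
6–10 s: |9| × 4 = 36 m
Total distance = 54 m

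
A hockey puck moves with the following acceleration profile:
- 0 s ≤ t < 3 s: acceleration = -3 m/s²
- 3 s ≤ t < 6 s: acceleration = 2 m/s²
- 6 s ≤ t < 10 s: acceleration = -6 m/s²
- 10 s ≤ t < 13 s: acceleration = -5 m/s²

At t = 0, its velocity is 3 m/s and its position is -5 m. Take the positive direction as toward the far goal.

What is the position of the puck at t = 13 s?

On each constant-a segment, Δv = aΔt and Δx = v₀Δt + ½aΔt²; chain segment to segment.
0–3 s: v starts 3 m/s; Δx = 3·3 + ½·-3·3² = -4.5 m; v ends -6 m/s.
3–6 s: v starts -6 m/s; Δx = -6·3 + ½·2·3² = -9 m; v ends 0 m/s.
6–10 s: v starts 0 m/s; Δx = 0·4 + ½·-6·4² = -48 m; v ends -24 m/s.
10–13 s: v starts -24 m/s; Δx = -24·3 + ½·-5·3² = -94.5 m; v ends -39 m/s.
x(13) = -5 + Σ Δx = -161 m.

-161 m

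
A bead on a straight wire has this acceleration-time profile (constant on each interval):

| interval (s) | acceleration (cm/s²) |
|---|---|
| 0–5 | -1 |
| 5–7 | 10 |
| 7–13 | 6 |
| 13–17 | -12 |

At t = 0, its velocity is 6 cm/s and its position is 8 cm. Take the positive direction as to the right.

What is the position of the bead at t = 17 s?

413.5 cm

On each constant-a segment, Δv = aΔt and Δx = v₀Δt + ½aΔt²; chain segment to segment.
0–5 s: v starts 6 cm/s; Δx = 6·5 + ½·-1·5² = 17.5 cm; v ends 1 cm/s.
5–7 s: v starts 1 cm/s; Δx = 1·2 + ½·10·2² = 22 cm; v ends 21 cm/s.
7–13 s: v starts 21 cm/s; Δx = 21·6 + ½·6·6² = 234 cm; v ends 57 cm/s.
13–17 s: v starts 57 cm/s; Δx = 57·4 + ½·-12·4² = 132 cm; v ends 9 cm/s.
x(17) = 8 + Σ Δx = 413.5 cm.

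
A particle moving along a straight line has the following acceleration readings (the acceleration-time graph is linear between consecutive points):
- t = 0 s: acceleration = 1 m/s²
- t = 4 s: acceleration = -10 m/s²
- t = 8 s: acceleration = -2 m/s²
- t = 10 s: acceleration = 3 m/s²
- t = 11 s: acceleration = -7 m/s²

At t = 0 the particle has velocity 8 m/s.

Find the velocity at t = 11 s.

Δv equals the area under the a-t graph; then v = v₀ + Δv.
0–4 s: ½(1 + -10)(4) = -18 m/s
4–8 s: ½(-10 + -2)(4) = -24 m/s
8–10 s: ½(-2 + 3)(2) = 1 m/s
10–11 s: ½(3 + -7)(1) = -2 m/s
Δv = -43 m/s, so v(11) = 8 + (-43) = -35 m/s.

-35 m/s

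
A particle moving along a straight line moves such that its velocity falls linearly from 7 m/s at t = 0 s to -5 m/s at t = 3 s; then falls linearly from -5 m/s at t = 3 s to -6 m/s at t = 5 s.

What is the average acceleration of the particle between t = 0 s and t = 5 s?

Average acceleration = Δv/Δt = (-6 − 7)/(5 − 0) = -2.6 m/s².

-2.6 m/s²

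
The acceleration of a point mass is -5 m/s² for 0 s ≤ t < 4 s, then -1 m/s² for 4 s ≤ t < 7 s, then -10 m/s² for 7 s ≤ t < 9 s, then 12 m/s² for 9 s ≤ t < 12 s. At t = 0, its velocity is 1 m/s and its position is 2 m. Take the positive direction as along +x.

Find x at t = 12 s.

-231.5 m

On each constant-a segment, Δv = aΔt and Δx = v₀Δt + ½aΔt²; chain segment to segment.
0–4 s: v starts 1 m/s; Δx = 1·4 + ½·-5·4² = -36 m; v ends -19 m/s.
4–7 s: v starts -19 m/s; Δx = -19·3 + ½·-1·3² = -61.5 m; v ends -22 m/s.
7–9 s: v starts -22 m/s; Δx = -22·2 + ½·-10·2² = -64 m; v ends -42 m/s.
9–12 s: v starts -42 m/s; Δx = -42·3 + ½·12·3² = -72 m; v ends -6 m/s.
x(12) = 2 + Σ Δx = -231.5 m.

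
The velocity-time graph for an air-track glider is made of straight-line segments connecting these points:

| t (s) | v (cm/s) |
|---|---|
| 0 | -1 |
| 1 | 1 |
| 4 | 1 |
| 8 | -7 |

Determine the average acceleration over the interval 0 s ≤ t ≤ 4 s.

0.5 cm/s²

Average acceleration = Δv/Δt = (1 − -1)/(4 − 0) = 0.5 cm/s².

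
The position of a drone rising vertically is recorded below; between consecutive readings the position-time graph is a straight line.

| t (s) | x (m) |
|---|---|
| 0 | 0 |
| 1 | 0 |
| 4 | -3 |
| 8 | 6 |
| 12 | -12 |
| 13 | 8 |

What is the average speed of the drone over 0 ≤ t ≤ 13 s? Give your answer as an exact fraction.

Average speed = (total path length)/(elapsed time); on a piecewise-linear x-t graph the path length is Σ|Δx|.
0–1 s: |Δx| = |0 − 0| = 0 m
1–4 s: |Δx| = |-3 − 0| = 3 m
4–8 s: |Δx| = |6 − -3| = 9 m
8–12 s: |Δx| = |-12 − 6| = 18 m
12–13 s: |Δx| = |8 − -12| = 20 m
Total path = 50 m; average speed = 50/13 = 50/13 m/s.

50/13 m/s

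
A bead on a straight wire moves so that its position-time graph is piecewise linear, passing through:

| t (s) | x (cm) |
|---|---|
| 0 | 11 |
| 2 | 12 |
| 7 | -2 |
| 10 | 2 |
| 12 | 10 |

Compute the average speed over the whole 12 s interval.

Average speed = (total path length)/(elapsed time); on a piecewise-linear x-t graph the path length is Σ|Δx|.
0–2 s: |Δx| = |12 − 11| = 1 cm
2–7 s: |Δx| = |-2 − 12| = 14 cm
7–10 s: |Δx| = |2 − -2| = 4 cm
10–12 s: |Δx| = |10 − 2| = 8 cm
Total path = 27 cm; average speed = 27/12 = 2.25 cm/s.

2.25 cm/s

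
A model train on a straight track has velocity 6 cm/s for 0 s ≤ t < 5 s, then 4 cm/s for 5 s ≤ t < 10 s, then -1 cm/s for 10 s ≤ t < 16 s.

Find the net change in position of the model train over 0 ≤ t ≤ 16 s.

44 cm

Displacement is the signed area under the v-t curve.
0–5 s: 6 × 5 = 30 cm
5–10 s: 4 × 5 = 20 cm
10–16 s: -1 × 6 = -6 cm
Net displacement = 44 cm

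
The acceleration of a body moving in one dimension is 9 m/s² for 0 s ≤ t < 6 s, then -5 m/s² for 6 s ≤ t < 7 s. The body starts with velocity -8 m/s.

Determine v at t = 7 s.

Δv equals the area under the a-t graph; then v = v₀ + Δv.
0–6 s: 9 × 6 = 54 m/s
6–7 s: -5 × 1 = -5 m/s
Δv = 49 m/s, so v(7) = -8 + (49) = 41 m/s.

41 m/s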